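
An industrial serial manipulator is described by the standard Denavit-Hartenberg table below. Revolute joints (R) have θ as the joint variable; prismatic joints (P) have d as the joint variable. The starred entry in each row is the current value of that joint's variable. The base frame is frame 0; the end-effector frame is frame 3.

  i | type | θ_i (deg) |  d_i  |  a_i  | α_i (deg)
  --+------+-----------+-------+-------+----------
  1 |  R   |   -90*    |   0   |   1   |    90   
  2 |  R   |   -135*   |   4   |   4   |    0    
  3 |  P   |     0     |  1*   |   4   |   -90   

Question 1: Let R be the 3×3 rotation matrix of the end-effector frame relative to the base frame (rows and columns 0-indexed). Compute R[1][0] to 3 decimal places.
End-effector x-axis (col 0 of R) = (-0.0000,0.7071,-0.7071)
R[1][0] = 0.7071

0.707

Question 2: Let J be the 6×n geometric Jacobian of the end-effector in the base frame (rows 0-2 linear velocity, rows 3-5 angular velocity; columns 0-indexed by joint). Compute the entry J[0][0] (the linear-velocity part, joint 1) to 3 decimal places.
axis z_0 = ẑ; lever o_n−o_0 = (-5.0000,4.6569,-5.6569)
cross product → J_v[:, 0] = (-4.6569,-5.0000,0.0000)
J_ω[:, 0] = z_0
entry J[0][0] = -4.6569

-4.657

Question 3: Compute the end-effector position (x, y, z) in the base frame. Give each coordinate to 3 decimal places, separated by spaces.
after link 1: o_1 = (0.0000, -1.0000, 0.0000)
after link 2: o_2 = (-4.0000, 1.8284, -2.8284)
after link 3: o_3 = (-5.0000, 4.6569, -5.6569)

-5.000 4.657 -5.657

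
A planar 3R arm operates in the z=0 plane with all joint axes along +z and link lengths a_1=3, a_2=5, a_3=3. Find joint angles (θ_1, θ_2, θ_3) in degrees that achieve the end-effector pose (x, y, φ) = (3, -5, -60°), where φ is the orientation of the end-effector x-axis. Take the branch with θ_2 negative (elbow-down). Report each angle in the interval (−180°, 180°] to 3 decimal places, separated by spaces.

wrist centre = target − a_3·(cos φ, sin φ) = (1.5000, -2.4019)
cos θ_2 = (8.0192−3²−5²)/(2·3·5) = -0.8660; θ_2 = -150.0000° (elbow-down)
β = atan2(-2.4019,1.5000) = -58.0152°; ψ = atan2(-2.5000,-1.3301) = -118.0152°
θ_1 = β − ψ = 60.0000°
θ_3 = φ − θ_1 − θ_2 = 30.0000° (wrapped to (-180°,180°])

60.000 -150.000 30.000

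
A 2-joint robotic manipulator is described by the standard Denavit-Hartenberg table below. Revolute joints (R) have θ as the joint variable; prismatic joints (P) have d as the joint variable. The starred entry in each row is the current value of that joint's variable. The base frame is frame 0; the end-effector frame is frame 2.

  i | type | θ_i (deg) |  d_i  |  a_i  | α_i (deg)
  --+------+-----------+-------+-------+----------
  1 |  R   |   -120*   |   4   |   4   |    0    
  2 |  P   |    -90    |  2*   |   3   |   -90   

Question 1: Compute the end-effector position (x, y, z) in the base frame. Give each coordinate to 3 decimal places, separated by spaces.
after link 1: o_1 = (-2.0000, -3.4641, 4.0000)
after link 2: o_2 = (-4.5981, -1.9641, 6.0000)

-4.598 -1.964 6.000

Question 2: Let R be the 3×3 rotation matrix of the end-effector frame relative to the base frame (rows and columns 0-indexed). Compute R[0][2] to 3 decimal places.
-0.500

End-effector z-axis (col 2 of R) = (-0.5000,-0.8660,0.0000)
R[0][2] = -0.5000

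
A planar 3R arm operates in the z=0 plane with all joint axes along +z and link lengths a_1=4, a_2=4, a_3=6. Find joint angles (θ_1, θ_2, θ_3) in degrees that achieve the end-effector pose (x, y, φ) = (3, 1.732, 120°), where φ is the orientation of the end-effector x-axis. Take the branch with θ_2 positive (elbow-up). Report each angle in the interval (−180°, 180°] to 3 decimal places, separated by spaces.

wrist centre = target − a_3·(cos φ, sin φ) = (6.0000, -3.4642)
cos θ_2 = (48.0004−4²−4²)/(2·4·4) = 0.5000; θ_2 = 59.9993° (elbow-up)
β = atan2(-3.4642,6.0000) = -30.0004°; ψ = atan2(3.4641,6.0000) = 29.9996°
θ_1 = β − ψ = -60.0000°
θ_3 = φ − θ_1 − θ_2 = 120.0007° (wrapped to (-180°,180°])

-60.000 59.999 120.001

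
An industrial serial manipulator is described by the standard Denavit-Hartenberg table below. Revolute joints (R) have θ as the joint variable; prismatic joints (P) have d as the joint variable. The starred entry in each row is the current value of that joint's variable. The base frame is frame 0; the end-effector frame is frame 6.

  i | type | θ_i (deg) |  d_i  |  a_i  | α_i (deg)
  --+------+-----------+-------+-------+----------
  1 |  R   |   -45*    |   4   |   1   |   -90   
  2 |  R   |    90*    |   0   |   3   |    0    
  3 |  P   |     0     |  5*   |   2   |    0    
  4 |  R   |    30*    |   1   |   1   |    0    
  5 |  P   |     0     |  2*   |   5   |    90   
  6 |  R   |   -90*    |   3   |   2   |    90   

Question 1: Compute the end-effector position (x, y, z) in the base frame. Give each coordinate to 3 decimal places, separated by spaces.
after link 1: o_1 = (0.7071, -0.7071, 4.0000)
after link 2: o_2 = (0.7071, -0.7071, 1.0000)
after link 3: o_3 = (4.2426, 2.8284, -1.0000)
after link 4: o_4 = (4.5962, 3.8891, -1.8660)
after link 5: o_5 = (4.2426, 7.0711, -6.1962)
after link 6: o_6 = (4.6655, 3.8197, -7.6962)

4.666 3.820 -7.696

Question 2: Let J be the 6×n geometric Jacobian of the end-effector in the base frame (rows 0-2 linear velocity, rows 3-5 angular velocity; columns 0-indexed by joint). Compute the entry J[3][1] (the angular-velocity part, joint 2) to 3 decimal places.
axis z_1 = (0.7071,0.7071,0.0000); lever o_n−o_1 = (3.9584,4.5268,-11.6962)
cross product → J_v[:, 1] = (-8.2704,8.2704,0.4019)
J_ω[:, 1] = z_1
entry J[3][1] = 0.7071

0.707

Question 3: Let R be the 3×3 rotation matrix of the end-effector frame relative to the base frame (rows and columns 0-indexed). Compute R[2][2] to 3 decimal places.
0.866

End-effector z-axis (col 2 of R) = (0.3536,-0.3536,0.8660)
R[2][2] = 0.8660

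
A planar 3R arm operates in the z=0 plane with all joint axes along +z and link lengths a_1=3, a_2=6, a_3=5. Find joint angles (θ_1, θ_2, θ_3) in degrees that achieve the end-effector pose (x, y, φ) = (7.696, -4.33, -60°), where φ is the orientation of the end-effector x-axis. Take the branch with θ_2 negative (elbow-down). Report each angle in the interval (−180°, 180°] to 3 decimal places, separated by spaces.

90.004 -120.003 -30.001

wrist centre = target − a_3·(cos φ, sin φ) = (5.1960, 0.0001)
cos θ_2 = (26.9984−3²−6²)/(2·3·6) = -0.5000; θ_2 = -120.0029° (elbow-down)
β = atan2(0.0001,5.1960) = 0.0014°; ψ = atan2(-5.1960,-0.0003) = -90.0029°
θ_1 = β − ψ = 90.0043°
θ_3 = φ − θ_1 − θ_2 = -30.0014° (wrapped to (-180°,180°])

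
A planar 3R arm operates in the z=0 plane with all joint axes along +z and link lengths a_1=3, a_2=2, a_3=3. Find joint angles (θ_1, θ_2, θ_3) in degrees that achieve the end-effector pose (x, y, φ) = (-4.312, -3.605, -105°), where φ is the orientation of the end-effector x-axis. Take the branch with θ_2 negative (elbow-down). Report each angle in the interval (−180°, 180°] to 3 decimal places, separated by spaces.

-134.999 -89.999 119.997

wrist centre = target − a_3·(cos φ, sin φ) = (-3.5355, -0.7072)
cos θ_2 = (13.0002−3²−2²)/(2·3·2) = 0.0000; θ_2 = -89.9989° (elbow-down)
β = atan2(-0.7072,-3.5355) = -168.6883°; ψ = atan2(-2.0000,3.0000) = -33.6897°
θ_1 = β − ψ = -134.9986°
θ_3 = φ − θ_1 − θ_2 = 119.9975° (wrapped to (-180°,180°])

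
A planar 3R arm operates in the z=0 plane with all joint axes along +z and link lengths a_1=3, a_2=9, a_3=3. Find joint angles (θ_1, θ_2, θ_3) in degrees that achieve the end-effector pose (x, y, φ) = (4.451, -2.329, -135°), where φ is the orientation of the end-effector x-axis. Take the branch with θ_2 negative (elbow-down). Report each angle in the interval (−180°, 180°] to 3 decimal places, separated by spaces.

wrist centre = target − a_3·(cos φ, sin φ) = (6.5723, -0.2077)
cos θ_2 = (43.2385−3²−9²)/(2·3·9) = -0.8660; θ_2 = -149.9917° (elbow-down)
β = atan2(-0.2077,6.5723) = -1.8099°; ψ = atan2(-4.5011,-4.7936) = -136.8022°
θ_1 = β − ψ = 134.9923°
θ_3 = φ − θ_1 − θ_2 = -120.0006° (wrapped to (-180°,180°])

134.992 -149.992 -120.001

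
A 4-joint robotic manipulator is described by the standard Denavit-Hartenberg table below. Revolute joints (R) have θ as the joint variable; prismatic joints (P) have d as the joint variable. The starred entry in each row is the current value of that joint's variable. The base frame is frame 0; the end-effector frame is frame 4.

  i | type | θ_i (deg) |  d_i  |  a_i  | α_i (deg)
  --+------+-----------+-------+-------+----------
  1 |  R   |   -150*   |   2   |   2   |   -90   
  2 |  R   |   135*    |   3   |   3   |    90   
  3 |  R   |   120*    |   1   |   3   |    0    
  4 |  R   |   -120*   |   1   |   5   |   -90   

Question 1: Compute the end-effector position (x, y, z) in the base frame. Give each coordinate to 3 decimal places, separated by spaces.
3.823 -4.257 -4.010

after link 1: o_1 = (-1.7321, -1.0000, 2.0000)
after link 2: o_2 = (1.6051, -2.5374, -0.1213)
after link 3: o_3 = (1.3732, -5.6713, 0.2322)
after link 4: o_4 = (3.8227, -4.2571, -4.0104)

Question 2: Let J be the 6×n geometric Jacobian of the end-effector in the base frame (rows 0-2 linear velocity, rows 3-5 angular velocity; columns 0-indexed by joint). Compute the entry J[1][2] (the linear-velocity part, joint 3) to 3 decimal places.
-3.950

axis z_2 = (-0.6124,-0.3536,-0.7071); lever o_n−o_2 = (2.2176,-1.7197,-3.8891)
cross product → J_v[:, 2] = (0.1590,-3.9496,1.8371)
J_ω[:, 2] = z_2
entry J[1][2] = -3.9496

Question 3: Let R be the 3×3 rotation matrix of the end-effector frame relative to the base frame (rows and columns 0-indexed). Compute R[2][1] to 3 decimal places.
End-effector y-axis (col 1 of R) = (0.6124,0.3536,0.7071)
R[2][1] = 0.7071

0.707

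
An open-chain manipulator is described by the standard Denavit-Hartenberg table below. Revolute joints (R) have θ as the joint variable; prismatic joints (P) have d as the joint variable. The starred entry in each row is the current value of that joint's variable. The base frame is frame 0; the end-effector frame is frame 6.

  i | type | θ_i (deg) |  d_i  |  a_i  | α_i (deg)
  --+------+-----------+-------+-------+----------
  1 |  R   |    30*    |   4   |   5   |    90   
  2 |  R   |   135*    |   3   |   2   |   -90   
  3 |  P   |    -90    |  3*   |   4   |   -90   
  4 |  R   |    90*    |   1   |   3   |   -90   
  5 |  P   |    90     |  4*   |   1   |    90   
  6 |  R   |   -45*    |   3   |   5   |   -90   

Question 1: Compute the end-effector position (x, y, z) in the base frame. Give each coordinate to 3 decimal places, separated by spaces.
after link 1: o_1 = (4.3301, 2.5000, 4.0000)
after link 2: o_2 = (4.6054, -0.8052, 5.4142)
after link 3: o_3 = (4.7683, -5.3299, 3.2929)
after link 4: o_4 = (5.9930, -4.6228, 6.1213)
after link 5: o_5 = (4.6054, -0.8052, 5.4142)
after link 6: o_6 = (10.3753, -1.5564, 5.0355)

10.375 -1.556 5.036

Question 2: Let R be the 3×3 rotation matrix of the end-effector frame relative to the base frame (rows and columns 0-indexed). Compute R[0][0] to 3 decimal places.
0.787

End-effector x-axis (col 0 of R) = (0.7866,-0.3624,-0.5000)
R[0][0] = 0.7866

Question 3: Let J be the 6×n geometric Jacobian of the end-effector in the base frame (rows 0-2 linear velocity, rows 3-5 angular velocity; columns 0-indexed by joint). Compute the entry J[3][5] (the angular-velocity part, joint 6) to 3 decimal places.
0.612

axis z_5 = (0.6124,0.3536,0.7071); lever o_n−o_5 = (5.7699,-0.7512,-0.3787)
cross product → J_v[:, 5] = (0.3973,4.3119,-2.5000)
J_ω[:, 5] = z_5
entry J[3][5] = 0.6124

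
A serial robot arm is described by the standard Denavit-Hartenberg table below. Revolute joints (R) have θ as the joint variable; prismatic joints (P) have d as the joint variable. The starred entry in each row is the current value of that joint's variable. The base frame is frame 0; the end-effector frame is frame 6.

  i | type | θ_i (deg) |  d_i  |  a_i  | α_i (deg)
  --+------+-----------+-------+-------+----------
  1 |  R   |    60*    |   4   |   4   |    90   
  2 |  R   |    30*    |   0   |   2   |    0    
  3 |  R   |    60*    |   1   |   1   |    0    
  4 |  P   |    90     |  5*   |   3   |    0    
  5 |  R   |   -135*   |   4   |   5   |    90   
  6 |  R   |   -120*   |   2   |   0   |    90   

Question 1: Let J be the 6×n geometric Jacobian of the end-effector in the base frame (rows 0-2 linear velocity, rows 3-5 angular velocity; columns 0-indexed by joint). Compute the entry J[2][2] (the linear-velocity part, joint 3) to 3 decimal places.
1.950

axis z_2 = (0.8660,-0.5000,0.0000); lever o_n−o_2 = (9.6351,-3.3115,3.1213)
cross product → J_v[:, 2] = (-1.5607,-2.7031,1.9497)
J_ω[:, 2] = z_2
entry J[2][2] = 1.9497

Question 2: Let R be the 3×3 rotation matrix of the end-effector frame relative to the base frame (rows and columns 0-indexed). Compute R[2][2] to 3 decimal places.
End-effector z-axis (col 2 of R) = (0.1268,-0.7803,-0.6124)
R[2][2] = -0.6124

-0.612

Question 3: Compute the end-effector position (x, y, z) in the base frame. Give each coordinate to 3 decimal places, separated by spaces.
after link 1: o_1 = (2.0000, 3.4641, 4.0000)
after link 2: o_2 = (2.8660, 4.9641, 5.0000)
after link 3: o_3 = (3.7321, 4.4641, 6.0000)
after link 4: o_4 = (6.5622, -0.6340, 6.0000)
after link 5: o_5 = (11.7940, 0.4279, 9.5355)
after link 6: o_6 = (12.5012, 1.6526, 8.1213)

12.501 1.653 8.121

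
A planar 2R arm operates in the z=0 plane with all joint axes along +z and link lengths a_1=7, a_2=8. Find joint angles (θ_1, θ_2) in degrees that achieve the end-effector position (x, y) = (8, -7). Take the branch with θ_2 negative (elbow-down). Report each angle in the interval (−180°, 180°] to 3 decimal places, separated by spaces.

7.628 -90.000

cos θ_2 = (113.0000−7²−8²)/(2·7·8) = 0.0000; θ_2 = -90.0000° (elbow-down)
β = atan2(-7.0000,8.0000) = -41.1859°; ψ = atan2(-8.0000,7.0000) = -48.8141°
θ_1 = β − ψ = 7.6281°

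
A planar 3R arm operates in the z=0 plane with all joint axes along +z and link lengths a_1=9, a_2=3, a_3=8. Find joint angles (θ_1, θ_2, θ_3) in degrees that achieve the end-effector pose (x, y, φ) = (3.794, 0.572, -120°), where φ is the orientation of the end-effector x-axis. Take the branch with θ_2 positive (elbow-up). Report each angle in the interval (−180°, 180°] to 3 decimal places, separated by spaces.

wrist centre = target − a_3·(cos φ, sin φ) = (7.7940, 7.5002)
cos θ_2 = (116.9995−9²−3²)/(2·9·3) = 0.5000; θ_2 = 60.0006° (elbow-up)
β = atan2(7.5002,7.7940) = 43.8995°; ψ = atan2(2.5981,10.5000) = 13.8980°
θ_1 = β − ψ = 30.0015°
θ_3 = φ − θ_1 − θ_2 = 149.9979° (wrapped to (-180°,180°])

30.001 60.001 149.998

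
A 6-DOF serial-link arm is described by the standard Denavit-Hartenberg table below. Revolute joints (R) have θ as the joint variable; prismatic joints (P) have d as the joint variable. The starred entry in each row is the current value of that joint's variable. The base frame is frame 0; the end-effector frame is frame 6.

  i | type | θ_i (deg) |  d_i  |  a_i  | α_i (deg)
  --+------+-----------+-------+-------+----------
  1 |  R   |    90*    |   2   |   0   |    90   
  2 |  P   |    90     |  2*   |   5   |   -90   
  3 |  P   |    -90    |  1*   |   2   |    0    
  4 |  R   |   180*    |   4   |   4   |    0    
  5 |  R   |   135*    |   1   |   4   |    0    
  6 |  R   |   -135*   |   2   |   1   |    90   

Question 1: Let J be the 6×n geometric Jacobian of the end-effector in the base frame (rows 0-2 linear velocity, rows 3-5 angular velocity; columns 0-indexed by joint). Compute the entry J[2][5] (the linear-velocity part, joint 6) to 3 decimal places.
-1.000

axis z_5 = (-0.0000,-1.0000,0.0000); lever o_n−o_5 = (-1.0000,-2.0000,0.0000)
cross product → J_v[:, 5] = (0.0000,-0.0000,-1.0000)
J_ω[:, 5] = z_5
entry J[2][5] = -1.0000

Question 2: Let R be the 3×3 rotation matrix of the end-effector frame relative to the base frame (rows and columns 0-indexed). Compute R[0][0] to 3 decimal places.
-1.000

End-effector x-axis (col 0 of R) = (-1.0000,0.0000,0.0000)
R[0][0] = -1.0000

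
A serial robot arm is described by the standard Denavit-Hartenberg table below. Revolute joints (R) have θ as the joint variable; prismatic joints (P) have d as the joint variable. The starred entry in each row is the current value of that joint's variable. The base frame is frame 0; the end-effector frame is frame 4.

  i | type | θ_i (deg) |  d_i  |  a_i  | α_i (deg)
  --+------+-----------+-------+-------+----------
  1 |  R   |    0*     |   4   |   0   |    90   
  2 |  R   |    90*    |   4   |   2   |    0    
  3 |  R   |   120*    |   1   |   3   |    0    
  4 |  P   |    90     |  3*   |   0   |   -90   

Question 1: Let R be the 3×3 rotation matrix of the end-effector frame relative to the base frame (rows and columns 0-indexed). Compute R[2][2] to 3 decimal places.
0.500

End-effector z-axis (col 2 of R) = (0.8660,-0.0000,0.5000)
R[2][2] = 0.5000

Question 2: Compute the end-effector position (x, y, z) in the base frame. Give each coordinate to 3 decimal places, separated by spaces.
after link 1: o_1 = (0.0000, 0.0000, 4.0000)
after link 2: o_2 = (0.0000, -4.0000, 6.0000)
after link 3: o_3 = (-2.5981, -5.0000, 4.5000)
after link 4: o_4 = (-2.5981, -8.0000, 4.5000)

-2.598 -8.000 4.500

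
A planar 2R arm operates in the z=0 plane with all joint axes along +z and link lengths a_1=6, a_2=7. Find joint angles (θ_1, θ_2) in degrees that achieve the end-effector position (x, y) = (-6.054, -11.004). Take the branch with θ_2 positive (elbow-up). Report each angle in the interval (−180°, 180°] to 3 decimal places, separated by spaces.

cos θ_2 = (157.7389−6²−7²)/(2·6·7) = 0.8659; θ_2 = 30.0098° (elbow-up)
β = atan2(-11.0040,-6.0540) = -118.8180°; ψ = atan2(3.5010,12.0616) = 16.1861°
θ_1 = β − ψ = -135.0041°

-135.004 30.010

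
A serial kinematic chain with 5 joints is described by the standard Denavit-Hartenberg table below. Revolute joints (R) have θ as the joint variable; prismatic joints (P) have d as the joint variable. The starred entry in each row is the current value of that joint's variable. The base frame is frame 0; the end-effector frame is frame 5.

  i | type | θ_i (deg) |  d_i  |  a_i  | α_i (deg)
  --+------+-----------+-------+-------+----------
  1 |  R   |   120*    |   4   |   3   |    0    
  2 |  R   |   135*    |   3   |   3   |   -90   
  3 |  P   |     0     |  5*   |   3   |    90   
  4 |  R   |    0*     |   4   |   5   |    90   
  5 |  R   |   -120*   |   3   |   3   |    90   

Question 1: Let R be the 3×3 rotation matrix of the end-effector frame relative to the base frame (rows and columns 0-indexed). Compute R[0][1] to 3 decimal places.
End-effector y-axis (col 1 of R) = (-0.9659,0.2588,0.0000)
R[0][1] = -0.9659

-0.966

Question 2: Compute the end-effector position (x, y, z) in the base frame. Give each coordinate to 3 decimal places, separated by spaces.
-2.027 -7.096 8.402

after link 1: o_1 = (-1.5000, 2.5981, 4.0000)
after link 2: o_2 = (-2.2765, -0.2997, 7.0000)
after link 3: o_3 = (1.7767, -4.4916, 7.0000)
after link 4: o_4 = (0.4826, -9.3212, 11.0000)
after link 5: o_5 = (-2.0269, -7.0959, 8.4019)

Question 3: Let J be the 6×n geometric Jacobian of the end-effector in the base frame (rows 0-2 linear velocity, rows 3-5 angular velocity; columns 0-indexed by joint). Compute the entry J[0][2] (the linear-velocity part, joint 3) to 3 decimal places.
0.966

prismatic axis z_2 = (0.9659,-0.2588,0.0000)
J_v[:, 2] = z_2; J_ω[:, 2] = (0,0,0)
entry J[0][2] = 0.9659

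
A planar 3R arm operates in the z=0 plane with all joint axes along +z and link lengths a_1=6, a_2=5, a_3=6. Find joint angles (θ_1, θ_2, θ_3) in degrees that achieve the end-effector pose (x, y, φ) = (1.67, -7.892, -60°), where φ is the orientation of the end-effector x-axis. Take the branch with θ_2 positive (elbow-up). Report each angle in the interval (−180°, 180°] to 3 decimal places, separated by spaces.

-172.518 150.004 -37.486

wrist centre = target − a_3·(cos φ, sin φ) = (-1.3300, -2.6958)
cos θ_2 = (9.0365−6²−5²)/(2·6·5) = -0.8661; θ_2 = 150.0038° (elbow-up)
β = atan2(-2.6958,-1.3300) = -116.2595°; ψ = atan2(2.4997,1.6697) = 56.2587°
θ_1 = β − ψ = -172.5182°
θ_3 = φ − θ_1 − θ_2 = -37.4856° (wrapped to (-180°,180°])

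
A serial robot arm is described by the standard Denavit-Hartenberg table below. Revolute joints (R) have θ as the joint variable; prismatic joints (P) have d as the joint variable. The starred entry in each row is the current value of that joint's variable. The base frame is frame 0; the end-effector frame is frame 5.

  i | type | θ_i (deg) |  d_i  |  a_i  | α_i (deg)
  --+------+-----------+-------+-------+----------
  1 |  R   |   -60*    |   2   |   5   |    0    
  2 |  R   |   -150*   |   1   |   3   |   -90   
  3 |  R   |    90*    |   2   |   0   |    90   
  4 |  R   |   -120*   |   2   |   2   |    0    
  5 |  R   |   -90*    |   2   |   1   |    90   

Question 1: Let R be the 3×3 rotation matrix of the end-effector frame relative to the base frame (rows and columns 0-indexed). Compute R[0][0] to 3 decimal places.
-0.250

End-effector x-axis (col 0 of R) = (-0.2500,-0.4330,0.8660)
R[0][0] = -0.2500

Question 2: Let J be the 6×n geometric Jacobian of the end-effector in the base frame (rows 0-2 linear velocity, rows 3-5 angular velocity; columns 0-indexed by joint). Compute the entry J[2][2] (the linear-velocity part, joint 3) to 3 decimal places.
-4.000

axis z_2 = (-0.5000,-0.8660,0.0000); lever o_n−o_2 = (-3.8481,1.3349,1.8660)
cross product → J_v[:, 2] = (-1.6160,0.9330,-4.0000)
J_ω[:, 2] = z_2
entry J[2][2] = -4.0000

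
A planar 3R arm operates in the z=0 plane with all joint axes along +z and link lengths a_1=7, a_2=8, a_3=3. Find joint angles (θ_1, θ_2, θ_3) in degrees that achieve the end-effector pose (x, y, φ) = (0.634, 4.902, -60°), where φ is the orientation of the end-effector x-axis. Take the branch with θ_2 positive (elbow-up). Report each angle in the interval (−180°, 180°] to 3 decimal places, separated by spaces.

30.000 119.999 150.000

wrist centre = target − a_3·(cos φ, sin φ) = (-0.8660, 7.5001)
cos θ_2 = (57.0011−7²−8²)/(2·7·8) = -0.5000; θ_2 = 119.9994° (elbow-up)
β = atan2(7.5001,-0.8660) = 96.5865°; ψ = atan2(6.9282,3.0001) = 66.5864°
θ_1 = β − ψ = 30.0002°
θ_3 = φ − θ_1 − θ_2 = 150.0005° (wrapped to (-180°,180°])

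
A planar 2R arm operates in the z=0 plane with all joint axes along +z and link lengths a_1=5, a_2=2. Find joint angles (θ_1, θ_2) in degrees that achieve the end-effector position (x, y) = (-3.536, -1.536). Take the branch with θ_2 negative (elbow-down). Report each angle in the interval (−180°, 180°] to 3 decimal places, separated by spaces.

-134.992 -134.981

cos θ_2 = (14.8626−5²−2²)/(2·5·2) = -0.7069; θ_2 = -134.9808° (elbow-down)
β = atan2(-1.5360,-3.5360) = -156.5204°; ψ = atan2(-1.4147,3.5863) = -21.5279°
θ_1 = β − ψ = -134.9924°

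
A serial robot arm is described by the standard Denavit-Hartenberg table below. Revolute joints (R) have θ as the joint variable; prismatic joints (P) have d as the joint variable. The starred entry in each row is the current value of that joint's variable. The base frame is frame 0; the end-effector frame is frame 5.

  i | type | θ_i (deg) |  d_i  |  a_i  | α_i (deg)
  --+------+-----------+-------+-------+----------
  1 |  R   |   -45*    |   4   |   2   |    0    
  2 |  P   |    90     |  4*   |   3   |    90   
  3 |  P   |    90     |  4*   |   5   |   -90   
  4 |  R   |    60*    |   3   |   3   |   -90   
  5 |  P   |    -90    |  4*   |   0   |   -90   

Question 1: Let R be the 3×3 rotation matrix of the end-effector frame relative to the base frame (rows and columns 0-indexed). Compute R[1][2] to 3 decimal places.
0.612

End-effector z-axis (col 2 of R) = (-0.6124,0.6124,0.5000)
R[1][2] = 0.6124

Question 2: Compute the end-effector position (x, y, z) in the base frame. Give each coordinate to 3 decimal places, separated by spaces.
0.991 -0.991 11.036

after link 1: o_1 = (1.4142, -1.4142, 4.0000)
after link 2: o_2 = (3.5355, 0.7071, 8.0000)
after link 3: o_3 = (6.3640, -2.1213, 13.0000)
after link 4: o_4 = (2.4055, -2.4055, 14.5000)
after link 5: o_5 = (0.9913, -0.9913, 11.0359)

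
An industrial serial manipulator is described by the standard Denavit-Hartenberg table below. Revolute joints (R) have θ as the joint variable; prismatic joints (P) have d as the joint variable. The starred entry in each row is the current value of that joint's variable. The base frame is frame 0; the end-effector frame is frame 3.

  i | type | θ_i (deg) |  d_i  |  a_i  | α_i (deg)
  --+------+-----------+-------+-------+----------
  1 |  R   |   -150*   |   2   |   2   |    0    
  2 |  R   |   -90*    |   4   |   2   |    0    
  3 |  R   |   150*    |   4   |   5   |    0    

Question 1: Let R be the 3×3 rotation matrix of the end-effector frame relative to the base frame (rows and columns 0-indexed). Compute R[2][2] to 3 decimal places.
1.000

End-effector z-axis (col 2 of R) = (0.0000,0.0000,1.0000)
R[2][2] = 1.0000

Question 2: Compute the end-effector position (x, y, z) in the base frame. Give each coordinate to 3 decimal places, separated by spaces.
after link 1: o_1 = (-1.7321, -1.0000, 2.0000)
after link 2: o_2 = (-2.7321, 0.7321, 6.0000)
after link 3: o_3 = (-2.7321, -4.2679, 10.0000)

-2.732 -4.268 10.000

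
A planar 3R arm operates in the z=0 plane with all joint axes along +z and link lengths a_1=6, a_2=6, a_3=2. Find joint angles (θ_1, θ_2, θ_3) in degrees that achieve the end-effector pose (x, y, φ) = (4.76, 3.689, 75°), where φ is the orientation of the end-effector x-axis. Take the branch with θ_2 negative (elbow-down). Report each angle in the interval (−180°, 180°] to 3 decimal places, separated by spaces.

wrist centre = target − a_3·(cos φ, sin φ) = (4.2424, 1.7571)
cos θ_2 = (21.0852−6²−6²)/(2·6·6) = -0.7071; θ_2 = -135.0035° (elbow-down)
β = atan2(1.7571,4.2424) = 22.4989°; ψ = atan2(-4.2424,1.7571) = -67.5017°
θ_1 = β − ψ = 90.0006°
θ_3 = φ − θ_1 − θ_2 = 120.0028° (wrapped to (-180°,180°])

90.001 -135.003 120.003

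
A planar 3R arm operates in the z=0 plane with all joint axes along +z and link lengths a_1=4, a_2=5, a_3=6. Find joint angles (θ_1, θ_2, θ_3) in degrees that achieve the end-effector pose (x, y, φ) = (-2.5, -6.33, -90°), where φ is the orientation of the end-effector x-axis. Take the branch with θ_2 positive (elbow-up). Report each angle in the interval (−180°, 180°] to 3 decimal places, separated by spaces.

89.997 150.000 30.003

wrist centre = target − a_3·(cos φ, sin φ) = (-2.5000, -0.3300)
cos θ_2 = (6.3589−4²−5²)/(2·4·5) = -0.8660; θ_2 = 150.0002° (elbow-up)
β = atan2(-0.3300,-2.5000) = -172.4804°; ψ = atan2(2.5000,-0.3301) = 97.5227°
θ_1 = β − ψ = -270.0032°
θ_3 = φ − θ_1 − θ_2 = 30.0029° (wrapped to (-180°,180°])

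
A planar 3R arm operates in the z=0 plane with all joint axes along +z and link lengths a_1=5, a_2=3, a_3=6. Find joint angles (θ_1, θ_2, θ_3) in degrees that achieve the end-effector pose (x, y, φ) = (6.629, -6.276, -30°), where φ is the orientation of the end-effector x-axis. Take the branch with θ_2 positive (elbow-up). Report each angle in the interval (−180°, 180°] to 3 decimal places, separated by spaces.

-102.763 135.004 -62.241

wrist centre = target − a_3·(cos φ, sin φ) = (1.4328, -3.2760)
cos θ_2 = (12.7852−5²−3²)/(2·5·3) = -0.7072; θ_2 = 135.0042° (elbow-up)
β = atan2(-3.2760,1.4328) = -66.3765°; ψ = atan2(2.1212,2.8785) = 36.3862°
θ_1 = β − ψ = -102.7628°
θ_3 = φ − θ_1 − θ_2 = -62.2415° (wrapped to (-180°,180°])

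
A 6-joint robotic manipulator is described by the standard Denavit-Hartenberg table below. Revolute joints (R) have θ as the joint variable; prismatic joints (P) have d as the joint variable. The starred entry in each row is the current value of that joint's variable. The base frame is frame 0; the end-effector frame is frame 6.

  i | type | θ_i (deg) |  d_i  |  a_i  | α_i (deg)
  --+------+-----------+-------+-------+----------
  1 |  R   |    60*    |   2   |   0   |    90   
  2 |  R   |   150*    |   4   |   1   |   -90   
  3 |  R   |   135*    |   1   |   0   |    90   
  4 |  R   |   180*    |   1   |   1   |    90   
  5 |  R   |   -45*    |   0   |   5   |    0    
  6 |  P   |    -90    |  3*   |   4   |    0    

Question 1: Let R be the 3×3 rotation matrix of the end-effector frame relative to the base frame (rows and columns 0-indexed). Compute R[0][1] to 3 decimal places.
End-effector y-axis (col 1 of R) = (0.8660,-0.5000,0.0000)
R[0][1] = 0.8660

0.866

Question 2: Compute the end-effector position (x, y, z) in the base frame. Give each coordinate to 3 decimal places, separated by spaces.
7.481 -5.043 -2.257

after link 1: o_1 = (0.0000, 0.0000, 2.0000)
after link 2: o_2 = (3.0311, -2.7500, 2.5000)
after link 3: o_3 = (2.7811, -3.1830, 1.6340)
after link 4: o_4 = (2.1687, -4.2437, 2.3411)
after link 5: o_5 = (6.4988, -6.7437, 2.3411)
after link 6: o_6 = (7.4809, -5.0427, -2.2570)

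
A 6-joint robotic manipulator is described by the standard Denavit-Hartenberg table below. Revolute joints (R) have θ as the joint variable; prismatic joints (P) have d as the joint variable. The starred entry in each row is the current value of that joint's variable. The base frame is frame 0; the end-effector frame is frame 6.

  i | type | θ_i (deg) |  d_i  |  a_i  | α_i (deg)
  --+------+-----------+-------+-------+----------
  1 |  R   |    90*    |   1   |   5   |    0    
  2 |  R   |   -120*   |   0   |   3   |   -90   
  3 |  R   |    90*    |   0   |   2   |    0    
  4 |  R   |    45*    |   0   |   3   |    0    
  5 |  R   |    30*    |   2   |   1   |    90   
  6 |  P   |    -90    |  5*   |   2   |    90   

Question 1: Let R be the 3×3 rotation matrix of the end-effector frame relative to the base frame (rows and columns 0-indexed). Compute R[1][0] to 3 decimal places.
-0.866

End-effector x-axis (col 0 of R) = (-0.5000,-0.8660,-0.0000)
R[1][0] = -0.8660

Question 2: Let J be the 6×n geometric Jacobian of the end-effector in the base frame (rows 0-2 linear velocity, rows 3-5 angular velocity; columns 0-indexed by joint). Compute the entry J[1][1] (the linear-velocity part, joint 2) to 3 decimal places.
1.045

axis z_1 = (0.0000,0.0000,1.0000); lever o_n−o_1 = (1.0452,-0.6034,-9.2098)
cross product → J_v[:, 1] = (0.6034,1.0452,-0.0000)
J_ω[:, 1] = z_1
entry J[1][1] = 1.0452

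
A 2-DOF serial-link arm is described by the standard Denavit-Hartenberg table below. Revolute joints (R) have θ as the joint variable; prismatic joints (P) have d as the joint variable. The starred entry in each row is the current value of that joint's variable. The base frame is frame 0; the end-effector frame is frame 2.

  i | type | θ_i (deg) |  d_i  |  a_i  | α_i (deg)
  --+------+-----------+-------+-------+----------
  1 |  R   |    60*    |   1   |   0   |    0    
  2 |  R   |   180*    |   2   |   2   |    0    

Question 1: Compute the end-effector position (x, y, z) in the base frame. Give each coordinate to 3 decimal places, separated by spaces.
-1.000 -1.732 3.000

after link 1: o_1 = (0.0000, 0.0000, 1.0000)
after link 2: o_2 = (-1.0000, -1.7321, 3.0000)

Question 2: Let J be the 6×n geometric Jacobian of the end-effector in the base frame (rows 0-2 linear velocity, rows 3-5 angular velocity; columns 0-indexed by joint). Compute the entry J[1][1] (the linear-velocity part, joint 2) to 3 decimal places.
axis z_1 = (0.0000,0.0000,1.0000); lever o_n−o_1 = (-1.0000,-1.7321,2.0000)
cross product → J_v[:, 1] = (1.7321,-1.0000,0.0000)
J_ω[:, 1] = z_1
entry J[1][1] = -1.0000

-1.000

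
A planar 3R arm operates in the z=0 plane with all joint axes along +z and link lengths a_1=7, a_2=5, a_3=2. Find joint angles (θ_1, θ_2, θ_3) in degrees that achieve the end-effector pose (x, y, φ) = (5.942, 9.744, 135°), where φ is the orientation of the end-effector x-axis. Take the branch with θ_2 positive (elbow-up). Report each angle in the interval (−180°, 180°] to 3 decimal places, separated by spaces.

30.002 44.998 60.000

wrist centre = target − a_3·(cos φ, sin φ) = (7.3562, 8.3298)
cos θ_2 = (123.4992−7²−5²)/(2·7·5) = 0.7071; θ_2 = 44.9980° (elbow-up)
β = atan2(8.3298,7.3562) = 48.5516°; ψ = atan2(3.5354,10.5357) = 18.5500°
θ_1 = β − ψ = 30.0016°
θ_3 = φ − θ_1 − θ_2 = 60.0004° (wrapped to (-180°,180°])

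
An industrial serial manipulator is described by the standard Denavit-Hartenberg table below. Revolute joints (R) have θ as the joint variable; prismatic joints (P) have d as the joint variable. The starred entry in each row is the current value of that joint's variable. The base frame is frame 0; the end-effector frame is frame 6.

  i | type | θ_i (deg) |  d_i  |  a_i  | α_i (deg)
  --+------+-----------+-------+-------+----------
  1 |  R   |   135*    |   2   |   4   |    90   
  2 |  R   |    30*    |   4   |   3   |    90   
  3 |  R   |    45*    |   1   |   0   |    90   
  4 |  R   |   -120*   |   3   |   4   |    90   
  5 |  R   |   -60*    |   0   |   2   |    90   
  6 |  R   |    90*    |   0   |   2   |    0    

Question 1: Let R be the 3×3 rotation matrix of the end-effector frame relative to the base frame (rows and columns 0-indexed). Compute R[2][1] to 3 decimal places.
End-effector y-axis (col 1 of R) = (-0.9444,0.3283,0.0196)
R[2][1] = 0.0196

0.020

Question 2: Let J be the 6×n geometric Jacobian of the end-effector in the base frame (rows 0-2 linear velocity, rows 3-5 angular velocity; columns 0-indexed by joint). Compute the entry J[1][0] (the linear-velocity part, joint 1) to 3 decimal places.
axis z_0 = ẑ; lever o_n−o_0 = (-2.4798,2.6367,4.4700)
cross product → J_v[:, 0] = (-2.6367,-2.4798,0.0000)
J_ω[:, 0] = z_0
entry J[1][0] = -2.4798

-2.480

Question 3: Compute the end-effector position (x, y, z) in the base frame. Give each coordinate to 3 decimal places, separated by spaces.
after link 1: o_1 = (-2.8284, 2.8284, 2.0000)
after link 2: o_2 = (-1.8371, 7.4940, 3.5000)
after link 3: o_3 = (-2.1907, 7.8475, 2.6340)
after link 4: o_4 = (-3.8989, 4.5558, 5.9875)
after link 5: o_5 = (-2.0102, 3.8991, 5.9484)
after link 6: o_6 = (-2.4798, 2.6367, 4.4700)

-2.480 2.637 4.470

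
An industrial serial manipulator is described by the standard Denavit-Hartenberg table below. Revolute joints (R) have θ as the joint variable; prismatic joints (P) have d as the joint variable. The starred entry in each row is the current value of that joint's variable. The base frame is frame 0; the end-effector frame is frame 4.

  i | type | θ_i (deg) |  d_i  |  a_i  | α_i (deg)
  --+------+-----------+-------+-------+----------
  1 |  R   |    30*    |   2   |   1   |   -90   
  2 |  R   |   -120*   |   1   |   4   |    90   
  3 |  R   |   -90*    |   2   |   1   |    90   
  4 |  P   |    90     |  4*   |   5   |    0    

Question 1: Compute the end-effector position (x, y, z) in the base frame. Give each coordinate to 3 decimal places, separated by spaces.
after link 1: o_1 = (0.8660, 0.5000, 2.0000)
after link 2: o_2 = (-1.3660, 0.3660, 5.4641)
after link 3: o_3 = (-2.3660, -1.3660, 4.4641)
after link 4: o_4 = (-4.3840, -2.5311, -1.5000)

-4.384 -2.531 -1.500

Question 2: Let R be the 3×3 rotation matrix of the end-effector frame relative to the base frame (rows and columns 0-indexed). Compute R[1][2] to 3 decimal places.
End-effector z-axis (col 2 of R) = (0.4330,0.2500,-0.8660)
R[1][2] = 0.2500

0.250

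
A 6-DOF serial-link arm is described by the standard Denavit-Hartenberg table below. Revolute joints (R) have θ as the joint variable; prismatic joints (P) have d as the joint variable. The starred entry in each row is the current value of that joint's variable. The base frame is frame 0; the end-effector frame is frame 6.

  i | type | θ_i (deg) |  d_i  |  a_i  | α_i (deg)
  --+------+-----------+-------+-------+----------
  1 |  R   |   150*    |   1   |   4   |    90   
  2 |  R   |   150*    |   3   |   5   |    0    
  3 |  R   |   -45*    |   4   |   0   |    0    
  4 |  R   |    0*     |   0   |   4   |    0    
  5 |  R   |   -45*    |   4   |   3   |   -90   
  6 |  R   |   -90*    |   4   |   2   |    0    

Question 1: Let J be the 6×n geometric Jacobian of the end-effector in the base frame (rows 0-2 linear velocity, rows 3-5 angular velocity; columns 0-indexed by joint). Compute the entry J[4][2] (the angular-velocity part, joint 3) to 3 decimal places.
axis z_2 = (0.5000,0.8660,0.0000); lever o_n−o_2 = (7.5975,7.1606,8.4618)
cross product → J_v[:, 2] = (7.3281,-4.2309,-2.9994)
J_ω[:, 2] = z_2
entry J[4][2] = 0.8660

0.866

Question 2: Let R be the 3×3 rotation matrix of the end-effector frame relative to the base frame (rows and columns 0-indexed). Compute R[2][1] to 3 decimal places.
End-effector y-axis (col 1 of R) = (-0.4330,0.2500,0.8660)
R[2][1] = 0.8660

0.866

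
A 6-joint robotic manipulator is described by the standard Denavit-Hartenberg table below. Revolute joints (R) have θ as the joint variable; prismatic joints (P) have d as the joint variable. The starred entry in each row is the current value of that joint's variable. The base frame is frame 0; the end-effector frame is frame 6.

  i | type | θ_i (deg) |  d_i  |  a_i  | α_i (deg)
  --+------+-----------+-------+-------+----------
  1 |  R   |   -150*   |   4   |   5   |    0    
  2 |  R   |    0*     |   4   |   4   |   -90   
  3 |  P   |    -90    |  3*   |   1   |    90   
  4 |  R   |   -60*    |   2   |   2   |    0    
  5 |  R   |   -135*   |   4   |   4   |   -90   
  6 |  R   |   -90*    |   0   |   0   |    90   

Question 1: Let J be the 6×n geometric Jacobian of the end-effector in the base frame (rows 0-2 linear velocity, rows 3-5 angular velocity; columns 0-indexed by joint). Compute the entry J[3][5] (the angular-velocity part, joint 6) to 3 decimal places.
axis z_5 = (-0.4830,0.8365,-0.2588); lever o_n−o_5 = (0.0000,0.0000,0.0000)
cross product → J_v[:, 5] = (0.0000,0.0000,-0.0000)
J_ω[:, 5] = z_5
entry J[3][5] = -0.4830

-0.483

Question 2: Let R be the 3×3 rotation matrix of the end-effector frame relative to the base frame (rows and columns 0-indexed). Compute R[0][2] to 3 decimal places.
-0.129

End-effector z-axis (col 2 of R) = (-0.1294,0.2241,0.9659)
R[0][2] = -0.1294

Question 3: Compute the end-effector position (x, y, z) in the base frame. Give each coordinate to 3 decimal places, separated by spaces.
after link 1: o_1 = (-4.3301, -2.5000, 4.0000)
after link 2: o_2 = (-7.7942, -4.5000, 8.0000)
after link 3: o_3 = (-6.2942, -7.0981, 9.0000)
after link 4: o_4 = (-5.4282, -4.5981, 10.0000)
after link 5: o_5 = (-1.4465, -3.4947, 6.1363)
after link 6: o_6 = (-1.4465, -3.4947, 6.1363)

-1.446 -3.495 6.136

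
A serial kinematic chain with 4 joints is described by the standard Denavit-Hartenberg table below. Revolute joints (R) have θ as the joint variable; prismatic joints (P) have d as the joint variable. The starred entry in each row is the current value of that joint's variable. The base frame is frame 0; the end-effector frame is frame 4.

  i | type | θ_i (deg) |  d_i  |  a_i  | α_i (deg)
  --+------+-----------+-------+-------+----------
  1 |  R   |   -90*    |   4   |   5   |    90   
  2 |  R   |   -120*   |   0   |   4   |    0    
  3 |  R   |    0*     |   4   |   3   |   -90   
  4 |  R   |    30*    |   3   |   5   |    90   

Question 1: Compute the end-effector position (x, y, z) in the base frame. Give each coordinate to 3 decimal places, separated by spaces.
after link 1: o_1 = (0.0000, -5.0000, 4.0000)
after link 2: o_2 = (-0.0000, -3.0000, 0.5359)
after link 3: o_3 = (-4.0000, -1.5000, -2.0622)
after link 4: o_4 = (-1.5000, -1.9330, -7.3122)

-1.500 -1.933 -7.312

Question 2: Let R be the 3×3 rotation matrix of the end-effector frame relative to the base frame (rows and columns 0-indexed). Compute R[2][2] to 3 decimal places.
-0.433

End-effector z-axis (col 2 of R) = (-0.8660,0.2500,-0.4330)
R[2][2] = -0.4330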